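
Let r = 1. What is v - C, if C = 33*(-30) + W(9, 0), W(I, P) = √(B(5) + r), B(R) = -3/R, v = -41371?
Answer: -40381 - √10/5 ≈ -40382.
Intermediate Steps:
W(I, P) = √10/5 (W(I, P) = √(-3/5 + 1) = √(-3*⅕ + 1) = √(-⅗ + 1) = √(⅖) = √10/5)
C = -990 + √10/5 (C = 33*(-30) + √10/5 = -990 + √10/5 ≈ -989.37)
v - C = -41371 - (-990 + √10/5) = -41371 + (990 - √10/5) = -40381 - √10/5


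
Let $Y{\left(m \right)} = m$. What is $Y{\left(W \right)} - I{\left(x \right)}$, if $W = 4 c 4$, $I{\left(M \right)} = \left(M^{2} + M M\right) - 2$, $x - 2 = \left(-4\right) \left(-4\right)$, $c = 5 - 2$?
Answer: $-598$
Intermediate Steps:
$c = 3$ ($c = 5 - 2 = 3$)
$x = 18$ ($x = 2 - -16 = 2 + 16 = 18$)
$I{\left(M \right)} = -2 + 2 M^{2}$ ($I{\left(M \right)} = \left(M^{2} + M^{2}\right) - 2 = 2 M^{2} - 2 = -2 + 2 M^{2}$)
$W = 48$ ($W = 4 \cdot 3 \cdot 4 = 12 \cdot 4 = 48$)
$Y{\left(W \right)} - I{\left(x \right)} = 48 - \left(-2 + 2 \cdot 18^{2}\right) = 48 - \left(-2 + 2 \cdot 324\right) = 48 - \left(-2 + 648\right) = 48 - 646 = -598$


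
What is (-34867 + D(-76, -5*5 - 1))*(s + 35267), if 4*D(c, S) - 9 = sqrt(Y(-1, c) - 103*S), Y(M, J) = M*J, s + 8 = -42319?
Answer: 246145135 - 15885*sqrt(34) ≈ 2.4605e+8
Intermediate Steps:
s = -42327 (s = -8 - 42319 = -42327)
Y(M, J) = J*M
D(c, S) = 9/4 + sqrt(-c - 103*S)/4 (D(c, S) = 9/4 + sqrt(c*(-1) - 103*S)/4 = 9/4 + sqrt(-c - 103*S)/4)
(-34867 + D(-76, -5*5 - 1))*(s + 35267) = (-34867 + (9/4 + sqrt(-1*(-76) - 103*(-5*5 - 1))/4))*(-42327 + 35267) = (-34867 + (9/4 + sqrt(76 - 103*(-25 - 1))/4))*(-7060) = (-34867 + (9/4 + sqrt(76 - 103*(-26))/4))*(-7060) = (-34867 + (9/4 + sqrt(76 + 2678)/4))*(-7060) = (-34867 + (9/4 + sqrt(2754)/4))*(-7060) = (-34867 + (9/4 + (9*sqrt(34))/4))*(-7060) = (-34867 + (9/4 + 9*sqrt(34)/4))*(-7060) = (-139459/4 + 9*sqrt(34)/4)*(-7060) = 246145135 - 15885*sqrt(34)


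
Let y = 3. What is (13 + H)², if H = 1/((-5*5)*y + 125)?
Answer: 423801/2500 ≈ 169.52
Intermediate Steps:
H = 1/50 (H = 1/(-5*5*3 + 125) = 1/(-25*3 + 125) = 1/(-75 + 125) = 1/50 ≈ 0.020000)
(13 + H)² = (13 + 1/50)² = (651/50)² = 423801/2500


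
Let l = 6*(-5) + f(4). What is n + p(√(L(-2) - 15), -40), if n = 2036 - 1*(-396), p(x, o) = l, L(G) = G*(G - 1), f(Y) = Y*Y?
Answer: 2418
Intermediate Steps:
f(Y) = Y²
L(G) = G*(-1 + G)
l = -14 (l = 6*(-5) + 4² = -30 + 16 = -14)
p(x, o) = -14
n = 2432 (n = 2036 + 396 = 2432)
n + p(√(L(-2) - 15), -40) = 2432 - 14 = 2418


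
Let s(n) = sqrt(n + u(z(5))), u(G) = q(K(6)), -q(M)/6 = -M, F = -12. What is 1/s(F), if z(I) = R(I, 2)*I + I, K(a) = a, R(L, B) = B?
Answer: sqrt(6)/12 ≈ 0.20412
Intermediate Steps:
z(I) = 3*I (z(I) = 2*I + I = 3*I)
q(M) = 6*M (q(M) = -(-6)*M = 6*M)
u(G) = 36 (u(G) = 6*6 = 36)
s(n) = sqrt(36 + n) (s(n) = sqrt(n + 36) = sqrt(36 + n))
1/s(F) = 1/(sqrt(36 - 12)) = 1/(sqrt(24)) = 1/(2*sqrt(6)) = sqrt(6)/12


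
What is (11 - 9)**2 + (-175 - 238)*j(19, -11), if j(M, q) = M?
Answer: -7843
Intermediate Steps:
(11 - 9)**2 + (-175 - 238)*j(19, -11) = (11 - 9)**2 + (-175 - 238)*19 = 2**2 - 413*19 = 4 - 7847 = -7843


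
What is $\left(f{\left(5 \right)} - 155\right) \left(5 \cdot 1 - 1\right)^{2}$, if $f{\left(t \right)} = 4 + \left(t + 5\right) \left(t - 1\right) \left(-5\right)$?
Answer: $-5616$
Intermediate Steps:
$f{\left(t \right)} = 4 - 5 \left(-1 + t\right) \left(5 + t\right)$ ($f{\left(t \right)} = 4 + \left(5 + t\right) \left(-1 + t\right) \left(-5\right) = 4 + \left(-1 + t\right) \left(5 + t\right) \left(-5\right) = 4 - 5 \left(-1 + t\right) \left(5 + t\right)$)
$\left(f{\left(5 \right)} - 155\right) \left(5 \cdot 1 - 1\right)^{2} = \left(\left(29 - 100 - 5 \cdot 5^{2}\right) - 155\right) \left(5 \cdot 1 - 1\right)^{2} = \left(\left(29 - 100 - 125\right) - 155\right) \left(5 + \left(-4 + 3\right)\right)^{2} = \left(\left(29 - 100 - 125\right) - 155\right) \left(5 - 1\right)^{2} = \left(-196 - 155\right) 4^{2} = \left(-351\right) 16 = -5616$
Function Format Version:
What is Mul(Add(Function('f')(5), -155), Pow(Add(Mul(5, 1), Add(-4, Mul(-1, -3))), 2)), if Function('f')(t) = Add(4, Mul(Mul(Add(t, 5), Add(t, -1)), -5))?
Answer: -5616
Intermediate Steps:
Function('f')(t) = Add(4, Mul(-5, Add(-1, t), Add(5, t))) (Function('f')(t) = Add(4, Mul(Mul(Add(5, t), Add(-1, t)), -5)) = Add(4, Mul(Mul(Add(-1, t), Add(5, t)), -5)) = Add(4, Mul(-5, Add(-1, t), Add(5, t))))
Mul(Add(Function('f')(5), -155), Pow(Add(Mul(5, 1), Add(-4, Mul(-1, -3))), 2)) = Mul(Add(Add(29, Mul(-20, 5), Mul(-5, Pow(5, 2))), -155), Pow(Add(Mul(5, 1), Add(-4, Mul(-1, -3))), 2)) = Mul(Add(Add(29, -100, Mul(-5, 25)), -155), Pow(Add(5, Add(-4, 3)), 2)) = Mul(Add(Add(29, -100, -125), -155), Pow(Add(5, -1), 2)) = Mul(Add(-196, -155), Pow(4, 2)) = Mul(-351, 16) = -5616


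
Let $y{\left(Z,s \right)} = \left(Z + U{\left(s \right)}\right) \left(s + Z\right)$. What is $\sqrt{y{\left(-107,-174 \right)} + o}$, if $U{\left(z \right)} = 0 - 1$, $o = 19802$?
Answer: $5 \sqrt{2006} \approx 223.94$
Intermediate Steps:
$U{\left(z \right)} = -1$
$y{\left(Z,s \right)} = \left(-1 + Z\right) \left(Z + s\right)$ ($y{\left(Z,s \right)} = \left(Z - 1\right) \left(s + Z\right) = \left(-1 + Z\right) \left(Z + s\right)$)
$\sqrt{y{\left(-107,-174 \right)} + o} = \sqrt{\left(\left(-107\right)^{2} - -107 - -174 - -18618\right) + 19802} = \sqrt{\left(11449 + 107 + 174 + 18618\right) + 19802} = \sqrt{30348 + 19802} = \sqrt{50150} = 5 \sqrt{2006}$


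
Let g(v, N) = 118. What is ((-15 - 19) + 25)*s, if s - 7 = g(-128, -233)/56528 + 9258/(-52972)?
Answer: -22999188357/374300152 ≈ -61.446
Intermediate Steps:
s = 2555465373/374300152 (s = 7 + (118/56528 + 9258/(-52972)) = 7 + (118*(1/56528) + 9258*(-1/52972)) = 7 + (59/28264 - 4629/26486) = 7 - 64635691/374300152 = 2555465373/374300152 ≈ 6.8273)
((-15 - 19) + 25)*s = ((-15 - 19) + 25)*(2555465373/374300152) = (-34 + 25)*(2555465373/374300152) = -9*2555465373/374300152 = -22999188357/374300152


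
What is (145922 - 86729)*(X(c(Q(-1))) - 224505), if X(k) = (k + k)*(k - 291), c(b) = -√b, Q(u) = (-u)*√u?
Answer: -13289124465 + 118386*I + 34450326*√I ≈ -1.3265e+10 + 2.4478e+7*I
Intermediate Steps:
Q(u) = -u^(3/2)
X(k) = 2*k*(-291 + k) (X(k) = (2*k)*(-291 + k) = 2*k*(-291 + k))
(145922 - 86729)*(X(c(Q(-1))) - 224505) = (145922 - 86729)*(2*(-√(-(-1)^(3/2)))*(-291 - √(-(-1)^(3/2))) - 224505) = 59193*(2*(-√(-(-1)*I))*(-291 - √(-(-1)*I)) - 224505) = 59193*(2*(-√I)*(-291 - √I) - 224505) = 59193*(-2*√I*(-291 - √I) - 224505) = 59193*(-224505 - 2*√I*(-291 - √I)) = -13289124465 - 118386*√I*(-291 - √I)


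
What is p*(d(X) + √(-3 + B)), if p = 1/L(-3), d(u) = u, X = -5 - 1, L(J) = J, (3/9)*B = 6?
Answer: 2 - √15/3 ≈ 0.70901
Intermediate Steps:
B = 18 (B = 3*6 = 18)
X = -6
p = -⅓ (p = 1/(-3) = -⅓ ≈ -0.33333)
p*(d(X) + √(-3 + B)) = -(-6 + √(-3 + 18))/3 = -(-6 + √15)/3 = 2 - √15/3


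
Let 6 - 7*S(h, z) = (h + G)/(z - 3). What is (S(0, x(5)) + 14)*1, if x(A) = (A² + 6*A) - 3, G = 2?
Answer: 5094/343 ≈ 14.851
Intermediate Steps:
x(A) = -3 + A² + 6*A
S(h, z) = 6/7 - (2 + h)/(7*(-3 + z)) (S(h, z) = 6/7 - (h + 2)/(7*(z - 3)) = 6/7 - (2 + h)/(7*(-3 + z)))
(S(0, x(5)) + 14)*1 = ((-20 - 1*0 + 6*(-3 + 5² + 6*5))/(7*(-3 + (-3 + 5² + 6*5))) + 14)*1 = ((-20 + 0 + 6*(-3 + 25 + 30))/(7*(-3 + (-3 + 25 + 30))) + 14)*1 = ((-20 + 0 + 6*52)/(7*(-3 + 52)) + 14)*1 = ((⅐)*(-20 + 0 + 312)/49 + 14)*1 = ((⅐)*(1/49)*292 + 14)*1 = (292/343 + 14)*1 = (5094/343)*1 = 5094/343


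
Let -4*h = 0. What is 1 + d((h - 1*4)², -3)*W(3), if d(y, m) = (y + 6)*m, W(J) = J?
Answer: -197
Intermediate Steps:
h = 0 (h = -¼*0 = 0)
d(y, m) = m*(6 + y) (d(y, m) = (6 + y)*m = m*(6 + y))
1 + d((h - 1*4)², -3)*W(3) = 1 - 3*(6 + (0 - 1*4)²)*3 = 1 - 3*(6 + (0 - 4)²)*3 = 1 - 3*(6 + (-4)²)*3 = 1 - 3*(6 + 16)*3 = 1 - 3*22*3 = 1 - 66*3 = 1 - 198 = -197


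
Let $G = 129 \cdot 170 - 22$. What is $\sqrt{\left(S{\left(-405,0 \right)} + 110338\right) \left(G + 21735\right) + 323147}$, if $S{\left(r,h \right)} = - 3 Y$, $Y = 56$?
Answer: $17 \sqrt{16638313} \approx 69343.0$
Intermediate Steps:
$G = 21908$ ($G = 21930 - 22 = 21908$)
$S{\left(r,h \right)} = -168$ ($S{\left(r,h \right)} = \left(-3\right) 56 = -168$)
$\sqrt{\left(S{\left(-405,0 \right)} + 110338\right) \left(G + 21735\right) + 323147} = \sqrt{\left(-168 + 110338\right) \left(21908 + 21735\right) + 323147} = \sqrt{110170 \cdot 43643 + 323147} = \sqrt{4808149310 + 323147} = \sqrt{4808472457} = 17 \sqrt{16638313}$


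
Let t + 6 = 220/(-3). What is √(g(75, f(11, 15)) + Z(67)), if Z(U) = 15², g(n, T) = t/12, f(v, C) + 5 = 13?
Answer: √7862/6 ≈ 14.778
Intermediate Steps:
f(v, C) = 8 (f(v, C) = -5 + 13 = 8)
t = -238/3 (t = -6 + 220/(-3) = -6 + 220*(-⅓) = -6 - 220/3 = -238/3 ≈ -79.333)
g(n, T) = -119/18 (g(n, T) = -238/3/12 = -238/3*1/12 = -119/18)
Z(U) = 225
√(g(75, f(11, 15)) + Z(67)) = √(-119/18 + 225) = √(3931/18) = √7862/6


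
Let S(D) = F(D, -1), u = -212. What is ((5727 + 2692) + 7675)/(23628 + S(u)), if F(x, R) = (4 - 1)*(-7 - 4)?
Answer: 1238/1815 ≈ 0.68209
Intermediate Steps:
F(x, R) = -33 (F(x, R) = 3*(-11) = -33)
S(D) = -33
((5727 + 2692) + 7675)/(23628 + S(u)) = ((5727 + 2692) + 7675)/(23628 - 33) = (8419 + 7675)/23595 = 16094*(1/23595) = 1238/1815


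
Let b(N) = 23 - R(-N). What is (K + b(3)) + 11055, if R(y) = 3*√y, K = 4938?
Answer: 16016 - 3*I*√3 ≈ 16016.0 - 5.1962*I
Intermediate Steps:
b(N) = 23 - 3*√(-N)
(K + b(3)) + 11055 = (4938 + (23 - 3*I*√3)) + 11055 = (4961 - 3*I*√3) + 11055 = 16016 - 3*I*√3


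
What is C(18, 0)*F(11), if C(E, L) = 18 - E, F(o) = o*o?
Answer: 0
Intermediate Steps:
F(o) = o²
C(18, 0)*F(11) = (18 - 1*18)*11² = (18 - 18)*121 = 0*121 = 0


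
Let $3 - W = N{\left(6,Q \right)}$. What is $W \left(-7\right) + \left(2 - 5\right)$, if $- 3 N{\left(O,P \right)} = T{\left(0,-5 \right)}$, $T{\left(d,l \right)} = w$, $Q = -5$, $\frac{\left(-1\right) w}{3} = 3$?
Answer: $-3$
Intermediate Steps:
$w = -9$ ($w = \left(-3\right) 3 = -9$)
$T{\left(d,l \right)} = -9$
$N{\left(O,P \right)} = 3$ ($N{\left(O,P \right)} = \left(- \frac{1}{3}\right) \left(-9\right) = 3$)
$W = 0$ ($W = 3 - 3 = 0$)
$W \left(-7\right) + \left(2 - 5\right) = 0 \left(-7\right) + \left(2 - 5\right) = 0 + \left(2 - 5\right) = 0 - 3 = -3$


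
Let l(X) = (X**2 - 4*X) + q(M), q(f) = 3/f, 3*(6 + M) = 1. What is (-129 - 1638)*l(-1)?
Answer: -134292/17 ≈ -7899.5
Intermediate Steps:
M = -17/3 (M = -6 + (1/3)*1 = -6 + 1/3 = -17/3 ≈ -5.6667)
l(X) = -9/17 + X**2 - 4*X (l(X) = (X**2 - 4*X) + 3/(-17/3) = (X**2 - 4*X) + 3*(-3/17) = (X**2 - 4*X) - 9/17 = -9/17 + X**2 - 4*X)
(-129 - 1638)*l(-1) = (-129 - 1638)*(-9/17 + (-1)**2 - 4*(-1)) = -1767*(-9/17 + 1 + 4) = -1767*76/17 = -134292/17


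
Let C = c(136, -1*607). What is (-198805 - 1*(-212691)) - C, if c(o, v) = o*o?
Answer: -4610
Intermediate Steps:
c(o, v) = o²
C = 18496 (C = 136² = 18496)
(-198805 - 1*(-212691)) - C = (-198805 - 1*(-212691)) - 1*18496 = (-198805 + 212691) - 18496 = 13886 - 18496 = -4610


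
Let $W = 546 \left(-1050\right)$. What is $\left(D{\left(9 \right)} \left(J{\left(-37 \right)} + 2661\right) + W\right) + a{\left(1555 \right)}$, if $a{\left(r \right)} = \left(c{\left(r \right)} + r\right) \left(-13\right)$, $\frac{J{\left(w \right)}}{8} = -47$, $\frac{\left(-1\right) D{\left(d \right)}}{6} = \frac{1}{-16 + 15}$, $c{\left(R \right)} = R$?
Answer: $-600020$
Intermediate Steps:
$D{\left(d \right)} = 6$ ($D{\left(d \right)} = - \frac{6}{-16 + 15} = - \frac{6}{-1} = \left(-6\right) \left(-1\right) = 6$)
$J{\left(w \right)} = -376$ ($J{\left(w \right)} = 8 \left(-47\right) = -376$)
$a{\left(r \right)} = - 26 r$ ($a{\left(r \right)} = \left(r + r\right) \left(-13\right) = 2 r \left(-13\right) = - 26 r$)
$W = -573300$
$\left(D{\left(9 \right)} \left(J{\left(-37 \right)} + 2661\right) + W\right) + a{\left(1555 \right)} = \left(6 \left(-376 + 2661\right) - 573300\right) - 40430 = \left(6 \cdot 2285 - 573300\right) - 40430 = \left(13710 - 573300\right) - 40430 = -559590 - 40430 = -600020$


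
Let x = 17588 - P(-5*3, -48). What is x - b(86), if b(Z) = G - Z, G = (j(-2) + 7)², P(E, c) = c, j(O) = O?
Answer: 17697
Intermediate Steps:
x = 17636 (x = 17588 - 1*(-48) = 17588 + 48 = 17636)
G = 25 (G = (-2 + 7)² = 5² = 25)
b(Z) = 25 - Z
x - b(86) = 17636 - (25 - 1*86) = 17636 - (25 - 86) = 17636 - 1*(-61) = 17636 + 61 = 17697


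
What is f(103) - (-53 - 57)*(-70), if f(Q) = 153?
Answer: -7547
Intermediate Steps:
f(103) - (-53 - 57)*(-70) = 153 - (-53 - 57)*(-70) = 153 - (-110)*(-70) = 153 - 1*7700 = 153 - 7700 = -7547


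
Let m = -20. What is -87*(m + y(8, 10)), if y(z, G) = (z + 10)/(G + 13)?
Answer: 38454/23 ≈ 1671.9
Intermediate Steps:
y(z, G) = (10 + z)/(13 + G)
-87*(m + y(8, 10)) = -87*(-20 + (10 + 8)/(13 + 10)) = -87*(-20 + 18/23) = -87*(-442/23) = 38454/23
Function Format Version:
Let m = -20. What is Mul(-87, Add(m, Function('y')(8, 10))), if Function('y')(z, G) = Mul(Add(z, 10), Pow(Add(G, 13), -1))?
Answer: Rational(38454, 23) ≈ 1671.9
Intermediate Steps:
Function('y')(z, G) = Mul(Pow(Add(13, G), -1), Add(10, z)) (Function('y')(z, G) = Mul(Add(10, z), Pow(Add(13, G), -1)) = Mul(Pow(Add(13, G), -1), Add(10, z)))
Mul(-87, Add(m, Function('y')(8, 10))) = Mul(-87, Add(-20, Mul(Pow(Add(13, 10), -1), Add(10, 8)))) = Mul(-87, Add(-20, Mul(Pow(23, -1), 18))) = Mul(-87, Add(-20, Mul(Rational(1, 23), 18))) = Mul(-87, Add(-20, Rational(18, 23))) = Mul(-87, Rational(-442, 23)) = Rational(38454, 23)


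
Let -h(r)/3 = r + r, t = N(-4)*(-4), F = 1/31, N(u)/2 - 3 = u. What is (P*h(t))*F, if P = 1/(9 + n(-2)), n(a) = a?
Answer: -48/217 ≈ -0.22120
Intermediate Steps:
N(u) = 6 + 2*u
F = 1/31 ≈ 0.032258
t = 8 (t = (6 + 2*(-4))*(-4) = (6 - 8)*(-4) = -2*(-4) = 8)
h(r) = -6*r (h(r) = -3*(r + r) = -6*r)
P = ⅐ (P = 1/(9 - 2) = 1/7 = ⅐ ≈ 0.14286)
(P*h(t))*F = ((-6*8)/7)*(1/31) = ((⅐)*(-48))*(1/31) = -48/7*1/31 = -48/217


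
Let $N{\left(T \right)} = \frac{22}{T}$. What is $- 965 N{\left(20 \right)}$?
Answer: $- \frac{2123}{2} \approx -1061.5$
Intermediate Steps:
$- 965 N{\left(20 \right)} = - 965 \cdot \frac{22}{20} = - 965 \cdot 22 \cdot \frac{1}{20} = \left(-965\right) \frac{11}{10} = - \frac{2123}{2}$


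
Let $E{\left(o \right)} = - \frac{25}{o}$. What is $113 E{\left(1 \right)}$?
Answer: $-2825$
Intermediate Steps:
$113 E{\left(1 \right)} = 113 \left(- \frac{25}{1}\right) = 113 \left(\left(-25\right) 1\right) = 113 \left(-25\right) = -2825$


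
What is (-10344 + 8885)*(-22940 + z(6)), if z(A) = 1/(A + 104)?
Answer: 3681639141/110 ≈ 3.3469e+7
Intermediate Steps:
z(A) = 1/(104 + A)
(-10344 + 8885)*(-22940 + z(6)) = (-10344 + 8885)*(-22940 + 1/(104 + 6)) = -1459*(-22940 + 1/110) = -1459*(-2523399/110) = 3681639141/110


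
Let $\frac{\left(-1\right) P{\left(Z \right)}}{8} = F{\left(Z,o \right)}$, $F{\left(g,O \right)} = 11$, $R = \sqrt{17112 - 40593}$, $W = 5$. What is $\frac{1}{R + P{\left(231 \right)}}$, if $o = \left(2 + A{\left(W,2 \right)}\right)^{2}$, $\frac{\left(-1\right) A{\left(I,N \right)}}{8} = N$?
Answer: $- \frac{88}{31225} - \frac{3 i \sqrt{2609}}{31225} \approx -0.0028183 - 0.0049075 i$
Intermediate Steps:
$A{\left(I,N \right)} = - 8 N$
$R = 3 i \sqrt{2609}$ ($R = \sqrt{-23481} = 3 i \sqrt{2609} \approx 153.24 i$)
$o = 196$ ($o = \left(2 - 16\right)^{2} = \left(-14\right)^{2} = 196$)
$P{\left(Z \right)} = -88$ ($P{\left(Z \right)} = \left(-8\right) 11 = -88$)
$\frac{1}{R + P{\left(231 \right)}} = \frac{1}{3 i \sqrt{2609} - 88} = \frac{1}{-88 + 3 i \sqrt{2609}}$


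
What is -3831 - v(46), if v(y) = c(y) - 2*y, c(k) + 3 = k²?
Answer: -5852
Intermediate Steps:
c(k) = -3 + k²
v(y) = -3 + y² - 2*y (v(y) = (-3 + y²) - 2*y = -3 + y² - 2*y)
-3831 - v(46) = -3831 - (-3 + 46² - 2*46) = -3831 - (-3 + 2116 - 92) = -3831 - 1*2021 = -3831 - 2021 = -5852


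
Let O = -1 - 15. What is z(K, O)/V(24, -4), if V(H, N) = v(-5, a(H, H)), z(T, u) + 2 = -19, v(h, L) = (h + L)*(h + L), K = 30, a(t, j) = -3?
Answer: -21/64 ≈ -0.32813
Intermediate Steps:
v(h, L) = (L + h)² (v(h, L) = (L + h)*(L + h) = (L + h)²)
O = -16
z(T, u) = -21 (z(T, u) = -2 - 19 = -21)
V(H, N) = 64 (V(H, N) = (-3 - 5)² = (-8)² = 64)
z(K, O)/V(24, -4) = -21/64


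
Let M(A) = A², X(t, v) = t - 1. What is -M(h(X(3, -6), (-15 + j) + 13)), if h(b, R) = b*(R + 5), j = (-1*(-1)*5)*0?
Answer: -36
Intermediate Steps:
X(t, v) = -1 + t
j = 0 (j = (1*5)*0 = 5*0 = 0)
h(b, R) = b*(5 + R)
-M(h(X(3, -6), (-15 + j) + 13)) = -((-1 + 3)*(5 + ((-15 + 0) + 13)))² = -(2*(5 + (-15 + 13)))² = -(2*(5 - 2))² = -(2*3)² = -1*6² = -1*36 = -36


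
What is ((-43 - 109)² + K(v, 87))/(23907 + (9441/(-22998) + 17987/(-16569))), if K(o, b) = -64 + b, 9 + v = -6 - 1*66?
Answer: 2937544222158/3036428195293 ≈ 0.96743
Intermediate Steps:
v = -81 (v = -9 + (-6 - 1*66) = -9 + (-6 - 66) = -9 - 72 = -81)
((-43 - 109)² + K(v, 87))/(23907 + (9441/(-22998) + 17987/(-16569))) = ((-43 - 109)² + (-64 + 87))/(23907 + (9441/(-22998) + 17987/(-16569))) = ((-152)² + 23)/(23907 + (9441*(-1/22998) + 17987*(-1/16569))) = (23104 + 23)/(23907 + (-3147/7666 - 17987/16569)) = 23127/(23907 - 190030985/127017954) = 23127/(3036428195293/127017954) = 23127*(127017954/3036428195293) = 2937544222158/3036428195293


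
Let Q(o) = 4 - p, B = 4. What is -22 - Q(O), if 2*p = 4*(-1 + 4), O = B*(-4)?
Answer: -20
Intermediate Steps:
O = -16 (O = 4*(-4) = -16)
p = 6 (p = (4*(-1 + 4))/2 = (4*3)/2 = (½)*12 = 6)
Q(o) = -2 (Q(o) = 4 - 1*6 = 4 - 6 = -2)
-22 - Q(O) = -22 - 1*(-2) = -22 + 2 = -20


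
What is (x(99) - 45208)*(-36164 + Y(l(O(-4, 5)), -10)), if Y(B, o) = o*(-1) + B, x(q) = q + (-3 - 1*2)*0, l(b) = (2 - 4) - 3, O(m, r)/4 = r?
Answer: 1631096331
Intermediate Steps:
O(m, r) = 4*r
l(b) = -5 (l(b) = -2 - 3 = -5)
x(q) = q (x(q) = q + (-3 - 2)*0 = q - 5*0 = q + 0 = q)
Y(B, o) = B - o (Y(B, o) = -o + B = B - o)
(x(99) - 45208)*(-36164 + Y(l(O(-4, 5)), -10)) = (99 - 45208)*(-36164 + (-5 - 1*(-10))) = -45109*(-36164 + (-5 + 10)) = -45109*(-36164 + 5) = -45109*(-36159) = 1631096331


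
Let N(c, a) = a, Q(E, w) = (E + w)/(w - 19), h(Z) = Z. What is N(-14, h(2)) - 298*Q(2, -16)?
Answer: -586/5 ≈ -117.20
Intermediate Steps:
Q(E, w) = (E + w)/(-19 + w)
N(-14, h(2)) - 298*Q(2, -16) = 2 - 298*(2 - 16)/(-19 - 16) = 2 - 298*(-14)/(-35) = 2 - (-298)*(-14)/35 = 2 - 298*⅖ = 2 - 596/5 = -586/5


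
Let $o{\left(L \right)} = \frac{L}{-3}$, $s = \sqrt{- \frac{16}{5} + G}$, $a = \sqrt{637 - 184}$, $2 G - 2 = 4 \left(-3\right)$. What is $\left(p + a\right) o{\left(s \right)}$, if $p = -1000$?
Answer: $\frac{i \sqrt{205} \left(1000 - \sqrt{453}\right)}{15} \approx 934.21 i$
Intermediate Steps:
$G = -5$ ($G = 1 + \frac{4 \left(-3\right)}{2} = 1 + \frac{1}{2} \left(-12\right) = 1 - 6 = -5$)
$a = \sqrt{453} \approx 21.284$
$s = \frac{i \sqrt{205}}{5}$ ($s = \sqrt{- \frac{16}{5} - 5} = \sqrt{- \frac{41}{5}} = \frac{i \sqrt{205}}{5} \approx 2.8636 i$)
$o{\left(L \right)} = - \frac{L}{3}$ ($o{\left(L \right)} = L \left(- \frac{1}{3}\right) = - \frac{L}{3}$)
$\left(p + a\right) o{\left(s \right)} = \left(-1000 + \sqrt{453}\right) \left(- \frac{\frac{1}{5} i \sqrt{205}}{3}\right) = \left(-1000 + \sqrt{453}\right) \left(- \frac{i \sqrt{205}}{15}\right) = - \frac{i \sqrt{205} \left(-1000 + \sqrt{453}\right)}{15}$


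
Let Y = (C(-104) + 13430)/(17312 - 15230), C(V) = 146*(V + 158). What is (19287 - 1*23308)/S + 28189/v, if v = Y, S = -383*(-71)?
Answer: 797928907760/289795801 ≈ 2753.4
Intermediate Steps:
C(V) = 23068 + 146*V (C(V) = 146*(158 + V) = 23068 + 146*V)
S = 27193
Y = 10657/1041 (Y = ((23068 + 146*(-104)) + 13430)/(17312 - 15230) = ((23068 - 15184) + 13430)/2082 = (7884 + 13430)*(1/2082) = 21314*(1/2082) = 10657/1041 ≈ 10.237)
v = 10657/1041 ≈ 10.237
(19287 - 1*23308)/S + 28189/v = (19287 - 1*23308)/27193 + 28189/(10657/1041) = (19287 - 23308)*(1/27193) + 28189*(1041/10657) = -4021*1/27193 + 29344749/10657 = -4021/27193 + 29344749/10657 = 797928907760/289795801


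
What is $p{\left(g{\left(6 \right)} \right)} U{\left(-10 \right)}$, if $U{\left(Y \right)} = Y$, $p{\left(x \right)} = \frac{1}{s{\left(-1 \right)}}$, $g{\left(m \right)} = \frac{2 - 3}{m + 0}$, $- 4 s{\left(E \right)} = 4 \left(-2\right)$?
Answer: $-5$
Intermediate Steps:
$s{\left(E \right)} = 2$ ($s{\left(E \right)} = - \frac{4 \left(-2\right)}{4} = \left(- \frac{1}{4}\right) \left(-8\right) = 2$)
$g{\left(m \right)} = - \frac{1}{m}$
$p{\left(x \right)} = \frac{1}{2}$
$p{\left(g{\left(6 \right)} \right)} U{\left(-10 \right)} = \frac{1}{2} \left(-10\right) = -5$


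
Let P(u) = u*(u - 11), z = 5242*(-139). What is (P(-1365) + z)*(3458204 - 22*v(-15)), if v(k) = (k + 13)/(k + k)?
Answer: 59633348230876/15 ≈ 3.9756e+12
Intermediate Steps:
z = -728638
v(k) = (13 + k)/(2*k) (v(k) = (13 + k)/((2*k)) = (13 + k)*(1/(2*k)) = (13 + k)/(2*k))
P(u) = u*(-11 + u)
(P(-1365) + z)*(3458204 - 22*v(-15)) = (-1365*(-11 - 1365) - 728638)*(3458204 - 11*(13 - 15)/(-15)) = (-1365*(-1376) - 728638)*(3458204 - 11*(-1)*(-2)/15) = (1878240 - 728638)*(3458204 - 22*1/15) = 1149602*(3458204 - 22/15) = 1149602*(51873038/15) = 59633348230876/15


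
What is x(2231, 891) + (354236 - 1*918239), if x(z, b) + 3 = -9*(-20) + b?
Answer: -562935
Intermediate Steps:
x(z, b) = 177 + b (x(z, b) = -3 + (-9*(-20) + b) = -3 + (180 + b) = 177 + b)
x(2231, 891) + (354236 - 1*918239) = (177 + 891) + (354236 - 1*918239) = 1068 + (354236 - 918239) = 1068 - 564003 = -562935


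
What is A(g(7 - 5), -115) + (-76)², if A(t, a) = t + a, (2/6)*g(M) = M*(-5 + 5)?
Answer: 5661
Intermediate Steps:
g(M) = 0 (g(M) = 3*(M*(-5 + 5)) = 3*(M*0) = 3*0 = 0)
A(t, a) = a + t
A(g(7 - 5), -115) + (-76)² = (-115 + 0) + (-76)² = -115 + 5776 = 5661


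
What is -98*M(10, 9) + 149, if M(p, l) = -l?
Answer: 1031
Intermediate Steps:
-98*M(10, 9) + 149 = -(-98)*9 + 149 = -98*(-9) + 149 = 882 + 149 = 1031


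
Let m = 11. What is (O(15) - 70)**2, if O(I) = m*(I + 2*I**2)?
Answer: 25452025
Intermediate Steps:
O(I) = 11*I + 22*I**2 (O(I) = 11*(I + 2*I**2) = 11*I + 22*I**2)
(O(15) - 70)**2 = (11*15*(1 + 2*15) - 70)**2 = (11*15*(1 + 30) - 70)**2 = (11*15*31 - 70)**2 = (5115 - 70)**2 = 5045**2 = 25452025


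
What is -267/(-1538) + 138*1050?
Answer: 222856467/1538 ≈ 1.4490e+5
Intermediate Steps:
-267/(-1538) + 138*1050 = -267*(-1/1538) + 144900 = 267/1538 + 144900 = 222856467/1538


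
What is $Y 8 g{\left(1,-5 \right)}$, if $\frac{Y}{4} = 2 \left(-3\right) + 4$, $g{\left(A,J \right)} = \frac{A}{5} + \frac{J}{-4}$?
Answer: $- \frac{464}{5} \approx -92.8$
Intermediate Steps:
$g{\left(A,J \right)} = - \frac{J}{4} + \frac{A}{5}$ ($g{\left(A,J \right)} = A \frac{1}{5} + J \left(- \frac{1}{4}\right) = \frac{A}{5} - \frac{J}{4} = - \frac{J}{4} + \frac{A}{5}$)
$Y = -8$ ($Y = 4 \left(2 \left(-3\right) + 4\right) = 4 \left(-6 + 4\right) = 4 \left(-2\right) = -8$)
$Y 8 g{\left(1,-5 \right)} = \left(-8\right) 8 \left(\left(- \frac{1}{4}\right) \left(-5\right) + \frac{1}{5} \cdot 1\right) = - 64 \left(\frac{5}{4} + \frac{1}{5}\right) = \left(-64\right) \frac{29}{20} = - \frac{464}{5}$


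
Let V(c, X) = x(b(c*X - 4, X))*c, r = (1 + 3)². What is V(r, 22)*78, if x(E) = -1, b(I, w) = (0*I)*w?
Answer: -1248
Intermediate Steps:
b(I, w) = 0 (b(I, w) = 0*w = 0)
r = 16 (r = 4² = 16)
V(c, X) = -c
V(r, 22)*78 = -1*16*78 = -16*78 = -1248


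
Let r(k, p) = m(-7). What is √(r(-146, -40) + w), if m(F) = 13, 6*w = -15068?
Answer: I*√22485/3 ≈ 49.983*I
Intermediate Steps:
w = -7534/3 (w = (⅙)*(-15068) = -7534/3 ≈ -2511.3)
r(k, p) = 13
√(r(-146, -40) + w) = √(13 - 7534/3) = √(-7495/3) = I*√22485/3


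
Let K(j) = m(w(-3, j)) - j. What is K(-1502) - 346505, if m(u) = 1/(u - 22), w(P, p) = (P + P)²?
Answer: -4830041/14 ≈ -3.4500e+5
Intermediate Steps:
w(P, p) = 4*P² (w(P, p) = (2*P)² = 4*P²)
m(u) = 1/(-22 + u)
K(j) = 1/14 - j (K(j) = 1/(-22 + 4*(-3)²) - j = 1/(-22 + 4*9) - j = 1/(-22 + 36) - j = 1/14 - j)
K(-1502) - 346505 = (1/14 - 1*(-1502)) - 346505 = (1/14 + 1502) - 346505 = 21029/14 - 346505 = -4830041/14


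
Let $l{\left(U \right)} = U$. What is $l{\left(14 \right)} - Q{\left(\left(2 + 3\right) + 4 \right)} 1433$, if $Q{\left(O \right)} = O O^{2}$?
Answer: $-1044643$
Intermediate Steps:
$Q{\left(O \right)} = O^{3}$
$l{\left(14 \right)} - Q{\left(\left(2 + 3\right) + 4 \right)} 1433 = 14 - \left(\left(2 + 3\right) + 4\right)^{3} \cdot 1433 = 14 - \left(5 + 4\right)^{3} \cdot 1433 = 14 - 9^{3} \cdot 1433 = 14 - 729 \cdot 1433 = 14 - 1044657 = -1044643$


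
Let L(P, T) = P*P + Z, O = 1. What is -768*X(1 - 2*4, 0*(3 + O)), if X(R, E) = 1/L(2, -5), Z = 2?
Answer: -128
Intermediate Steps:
L(P, T) = 2 + P² (L(P, T) = P*P + 2 = P² + 2 = 2 + P²)
X(R, E) = ⅙ (X(R, E) = 1/(2 + 2²) = 1/(2 + 4) = 1/6 = ⅙)
-768*X(1 - 2*4, 0*(3 + O)) = -768*⅙ = -128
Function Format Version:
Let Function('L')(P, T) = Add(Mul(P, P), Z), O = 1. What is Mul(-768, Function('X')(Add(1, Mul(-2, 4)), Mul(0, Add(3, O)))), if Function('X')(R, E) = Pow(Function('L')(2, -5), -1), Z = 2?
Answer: -128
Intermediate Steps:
Function('L')(P, T) = Add(2, Pow(P, 2)) (Function('L')(P, T) = Add(Mul(P, P), 2) = Add(Pow(P, 2), 2) = Add(2, Pow(P, 2)))
Function('X')(R, E) = Rational(1, 6) (Function('X')(R, E) = Pow(Add(2, Pow(2, 2)), -1) = Pow(Add(2, 4), -1) = Pow(6, -1) = Rational(1, 6))
Mul(-768, Function('X')(Add(1, Mul(-2, 4)), Mul(0, Add(3, O)))) = Mul(-768, Rational(1, 6)) = -128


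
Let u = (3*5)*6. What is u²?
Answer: 8100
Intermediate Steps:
u = 90 (u = 15*6 = 90)
u² = 90² = 8100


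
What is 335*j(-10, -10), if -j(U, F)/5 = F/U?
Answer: -1675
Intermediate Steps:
j(U, F) = -5*F/U
335*j(-10, -10) = 335*(-5*(-10)/(-10)) = 335*(-5*(-10)*(-⅒)) = 335*(-5) = -1675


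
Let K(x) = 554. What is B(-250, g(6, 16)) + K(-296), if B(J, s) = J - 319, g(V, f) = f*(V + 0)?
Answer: -15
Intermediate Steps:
g(V, f) = V*f (g(V, f) = f*V = V*f)
B(J, s) = -319 + J
B(-250, g(6, 16)) + K(-296) = (-319 - 250) + 554 = -569 + 554 = -15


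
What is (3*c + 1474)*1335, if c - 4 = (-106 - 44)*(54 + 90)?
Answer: -84524190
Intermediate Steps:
c = -21596 (c = 4 + (-106 - 44)*(54 + 90) = 4 - 150*144 = 4 - 21600 = -21596)
(3*c + 1474)*1335 = (3*(-21596) + 1474)*1335 = (-64788 + 1474)*1335 = -63314*1335 = -84524190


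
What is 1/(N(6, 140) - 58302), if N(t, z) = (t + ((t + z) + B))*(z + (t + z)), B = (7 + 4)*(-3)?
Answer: -1/24268 ≈ -4.1207e-5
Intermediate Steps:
B = -33 (B = 11*(-3) = -33)
N(t, z) = (t + 2*z)*(-33 + z + 2*t) (N(t, z) = (t + ((t + z) - 33))*(z + (t + z)) = (t + (-33 + t + z))*(t + 2*z) = (-33 + z + 2*t)*(t + 2*z) = (t + 2*z)*(-33 + z + 2*t))
1/(N(6, 140) - 58302) = 1/((-66*140 - 33*6 + 2*6² + 2*140² + 5*6*140) - 58302) = 1/((-9240 - 198 + 2*36 + 2*19600 + 4200) - 58302) = 1/((-9240 - 198 + 72 + 39200 + 4200) - 58302) = 1/(34034 - 58302) = 1/(-24268) = -1/24268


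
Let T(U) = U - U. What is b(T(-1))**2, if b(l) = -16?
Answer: 256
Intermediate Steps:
T(U) = 0
b(T(-1))**2 = (-16)**2 = 256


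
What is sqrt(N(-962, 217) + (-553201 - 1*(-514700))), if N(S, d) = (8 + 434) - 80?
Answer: I*sqrt(38139) ≈ 195.29*I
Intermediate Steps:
N(S, d) = 362 (N(S, d) = 442 - 80 = 362)
sqrt(N(-962, 217) + (-553201 - 1*(-514700))) = sqrt(362 + (-553201 - 1*(-514700))) = sqrt(362 + (-553201 + 514700)) = sqrt(362 - 38501) = sqrt(-38139) = I*sqrt(38139)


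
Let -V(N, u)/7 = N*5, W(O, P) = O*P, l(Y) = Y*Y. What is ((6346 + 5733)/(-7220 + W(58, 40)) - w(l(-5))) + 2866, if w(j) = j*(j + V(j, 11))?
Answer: 118156321/4900 ≈ 24114.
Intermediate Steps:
l(Y) = Y²
V(N, u) = -35*N (V(N, u) = -7*N*5 = -35*N)
w(j) = -34*j² (w(j) = j*(j - 35*j) = j*(-34*j) = -34*j²)
((6346 + 5733)/(-7220 + W(58, 40)) - w(l(-5))) + 2866 = ((6346 + 5733)/(-7220 + 58*40) - (-34)*((-5)²)²) + 2866 = (12079/(-7220 + 2320) - (-34)*25²) + 2866 = (12079/(-4900) - (-34)*625) + 2866 = (12079*(-1/4900) - 1*(-21250)) + 2866 = (-12079/4900 + 21250) + 2866 = 104112921/4900 + 2866 = 118156321/4900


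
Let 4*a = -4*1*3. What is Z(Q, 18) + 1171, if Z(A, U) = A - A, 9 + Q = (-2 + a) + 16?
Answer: 1171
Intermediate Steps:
a = -3 (a = (-4*1*3)/4 = (-4*3)/4 = (1/4)*(-12) = -3)
Q = 2 (Q = -9 + ((-2 - 3) + 16) = -9 + (-5 + 16) = -9 + 11 = 2)
Z(A, U) = 0
Z(Q, 18) + 1171 = 0 + 1171 = 1171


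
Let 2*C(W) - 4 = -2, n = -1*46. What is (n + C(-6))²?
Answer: 2025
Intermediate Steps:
n = -46
C(W) = 1 (C(W) = 2 + (½)*(-2) = 2 - 1 = 1)
(n + C(-6))² = (-46 + 1)² = (-45)² = 2025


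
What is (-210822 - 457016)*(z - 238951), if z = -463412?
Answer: 469064701194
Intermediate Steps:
(-210822 - 457016)*(z - 238951) = (-210822 - 457016)*(-463412 - 238951) = -667838*(-702363) = 469064701194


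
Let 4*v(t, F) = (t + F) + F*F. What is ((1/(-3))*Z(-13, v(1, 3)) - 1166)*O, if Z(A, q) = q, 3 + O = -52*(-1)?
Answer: -686245/12 ≈ -57187.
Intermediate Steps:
v(t, F) = F/4 + t/4 + F²/4 (v(t, F) = ((t + F) + F*F)/4 = ((F + t) + F²)/4 = (F + t + F²)/4 = F/4 + t/4 + F²/4)
O = 49 (O = -3 - 52*(-1) = -3 + 52 = 49)
((1/(-3))*Z(-13, v(1, 3)) - 1166)*O = ((1/(-3))*((¼)*3 + (¼)*1 + (¼)*3²) - 1166)*49 = ((1*(-⅓))*(¾ + ¼ + (¼)*9) - 1166)*49 = (-(¾ + ¼ + 9/4)/3 - 1166)*49 = (-⅓*13/4 - 1166)*49 = (-13/12 - 1166)*49 = -14005/12*49 = -686245/12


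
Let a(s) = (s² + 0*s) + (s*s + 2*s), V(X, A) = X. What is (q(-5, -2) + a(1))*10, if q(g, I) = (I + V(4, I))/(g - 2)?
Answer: 260/7 ≈ 37.143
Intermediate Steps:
q(g, I) = (4 + I)/(-2 + g) (q(g, I) = (I + 4)/(g - 2) = (4 + I)/(-2 + g))
a(s) = 2*s + 2*s² (a(s) = (s² + 0) + (s² + 2*s) = s² + (s² + 2*s) = 2*s + 2*s²)
(q(-5, -2) + a(1))*10 = ((4 - 2)/(-2 - 5) + 2*1*(1 + 1))*10 = (2/(-7) + 2*1*2)*10 = (-⅐*2 + 4)*10 = (-2/7 + 4)*10 = (26/7)*10 = 260/7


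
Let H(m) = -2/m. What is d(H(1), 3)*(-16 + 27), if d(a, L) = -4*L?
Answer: -132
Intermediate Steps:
d(H(1), 3)*(-16 + 27) = (-4*3)*(-16 + 27) = -12*11 = -132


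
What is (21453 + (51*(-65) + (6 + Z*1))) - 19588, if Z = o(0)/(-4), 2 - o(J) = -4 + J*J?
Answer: -2891/2 ≈ -1445.5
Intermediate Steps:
o(J) = 6 - J² (o(J) = 2 - (-4 + J*J) = 2 - (-4 + J²) = 2 + (4 - J²) = 6 - J²)
Z = -3/2 (Z = (6 - 1*0²)/(-4) = (6 - 1*0)*(-¼) = (6 + 0)*(-¼) = 6*(-¼) = -3/2 ≈ -1.5000)
(21453 + (51*(-65) + (6 + Z*1))) - 19588 = (21453 + (51*(-65) + (6 - 3/2*1))) - 19588 = (21453 + (-3315 + (6 - 3/2))) - 19588 = (21453 + (-3315 + 9/2)) - 19588 = (21453 - 6621/2) - 19588 = 36285/2 - 19588 = -2891/2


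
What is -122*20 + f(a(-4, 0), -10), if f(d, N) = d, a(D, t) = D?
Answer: -2444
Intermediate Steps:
-122*20 + f(a(-4, 0), -10) = -122*20 - 4 = -2440 - 4 = -2444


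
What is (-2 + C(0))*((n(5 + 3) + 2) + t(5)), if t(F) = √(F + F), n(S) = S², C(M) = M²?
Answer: -132 - 2*√10 ≈ -138.32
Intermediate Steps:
t(F) = √2*√F (t(F) = √(2*F) = √2*√F)
(-2 + C(0))*((n(5 + 3) + 2) + t(5)) = (-2 + 0²)*(((5 + 3)² + 2) + √2*√5) = (-2 + 0)*((8² + 2) + √10) = -2*((64 + 2) + √10) = -2*(66 + √10) = -132 - 2*√10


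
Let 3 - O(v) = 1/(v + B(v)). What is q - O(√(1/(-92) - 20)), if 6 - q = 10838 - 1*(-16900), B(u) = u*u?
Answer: -53611847/1933 - 184*I*√42343/3558653 ≈ -27735.0 - 0.01064*I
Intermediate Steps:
B(u) = u²
q = -27732 (q = 6 - (10838 - 1*(-16900)) = 6 - (10838 + 16900) = 6 - 1*27738 = 6 - 27738 = -27732)
O(v) = 3 - 1/(v + v²)
q - O(√(1/(-92) - 20)) = -27732 - (-1 + 3*√(1/(-92) - 20) + 3*(√(1/(-92) - 20))²)/((√(1/(-92) - 20))*(1 + √(1/(-92) - 20))) = -27732 - (-1 + 3*√(-1/92 - 20) + 3*(√(-1/92 - 20))²)/((√(-1/92 - 20))*(1 + √(-1/92 - 20))) = -27732 - (-1 + 3*√(-1841/92) + 3*(√(-1841/92))²)/((√(-1841/92))*(1 + √(-1841/92))) = -27732 - (-1 + 3*(I*√42343/46) + 3*(I*√42343/46)²)/((I*√42343/46)*(1 + I*√42343/46)) = -27732 - (-2*I*√42343/1841)*(-1 + 3*I*√42343/46 + 3*(-1841/92))/(1 + I*√42343/46) = -27732 - (-2*I*√42343/1841)*(-1 + 3*I*√42343/46 - 5523/92)/(1 + I*√42343/46) = -27732 - (-2*I*√42343/1841)*(-5615/92 + 3*I*√42343/46)/(1 + I*√42343/46) = -27732 - (-2)*I*√42343*(-5615/92 + 3*I*√42343/46)/(1841*(1 + I*√42343/46)) = -27732 + 2*I*√42343*(-5615/92 + 3*I*√42343/46)/(1841*(1 + I*√42343/46))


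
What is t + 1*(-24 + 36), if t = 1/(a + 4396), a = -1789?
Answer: 31285/2607 ≈ 12.000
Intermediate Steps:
t = 1/2607 (t = 1/(-1789 + 4396) = 1/2607 ≈ 0.00038358)
t + 1*(-24 + 36) = 1/2607 + 1*(-24 + 36) = 1/2607 + 1*12 = 1/2607 + 12 = 31285/2607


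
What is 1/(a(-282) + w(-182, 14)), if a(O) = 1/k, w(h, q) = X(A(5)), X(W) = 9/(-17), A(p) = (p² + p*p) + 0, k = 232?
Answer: -3944/2071 ≈ -1.9044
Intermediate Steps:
A(p) = 2*p² (A(p) = (p² + p²) + 0 = 2*p² + 0 = 2*p²)
X(W) = -9/17 (X(W) = 9*(-1/17) = -9/17)
w(h, q) = -9/17
a(O) = 1/232
1/(a(-282) + w(-182, 14)) = 1/(1/232 - 9/17) = 1/(-2071/3944) = -3944/2071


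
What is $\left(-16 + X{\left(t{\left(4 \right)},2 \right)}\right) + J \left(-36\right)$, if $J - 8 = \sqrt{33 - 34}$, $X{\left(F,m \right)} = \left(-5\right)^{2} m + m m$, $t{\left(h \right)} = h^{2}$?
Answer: $-250 - 36 i \approx -250.0 - 36.0 i$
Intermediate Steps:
$X{\left(F,m \right)} = m^{2} + 25 m$ ($X{\left(F,m \right)} = 25 m + m^{2} = m^{2} + 25 m$)
$J = 8 + i$ ($J = 8 + \sqrt{33 - 34} = 8 + \sqrt{-1} = 8 + i \approx 8.0 + 1.0 i$)
$\left(-16 + X{\left(t{\left(4 \right)},2 \right)}\right) + J \left(-36\right) = \left(-16 + 2 \left(25 + 2\right)\right) + \left(8 + i\right) \left(-36\right) = \left(-16 + 2 \cdot 27\right) - \left(288 + 36 i\right) = \left(-16 + 54\right) - \left(288 + 36 i\right) = 38 - \left(288 + 36 i\right) = -250 - 36 i$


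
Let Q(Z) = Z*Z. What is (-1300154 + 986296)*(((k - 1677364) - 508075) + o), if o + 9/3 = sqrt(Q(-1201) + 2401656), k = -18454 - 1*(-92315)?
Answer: 662736589498 - 313858*sqrt(3844057) ≈ 6.6212e+11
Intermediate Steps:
Q(Z) = Z**2
k = 73861 (k = -18454 + 92315 = 73861)
o = -3 + sqrt(3844057) (o = -3 + sqrt((-1201)**2 + 2401656) = -3 + sqrt(1442401 + 2401656) = -3 + sqrt(3844057) ≈ 1957.6)
(-1300154 + 986296)*(((k - 1677364) - 508075) + o) = (-1300154 + 986296)*(((73861 - 1677364) - 508075) + (-3 + sqrt(3844057))) = -313858*((-1603503 - 508075) + (-3 + sqrt(3844057))) = -313858*(-2111578 + (-3 + sqrt(3844057))) = -313858*(-2111581 + sqrt(3844057)) = 662736589498 - 313858*sqrt(3844057)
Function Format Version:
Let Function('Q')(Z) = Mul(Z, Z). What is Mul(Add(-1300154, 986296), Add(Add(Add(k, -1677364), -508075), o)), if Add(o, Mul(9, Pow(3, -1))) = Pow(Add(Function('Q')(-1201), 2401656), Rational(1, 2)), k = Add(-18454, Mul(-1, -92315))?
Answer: Add(662736589498, Mul(-313858, Pow(3844057, Rational(1, 2)))) ≈ 6.6212e+11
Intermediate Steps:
Function('Q')(Z) = Pow(Z, 2)
k = 73861 (k = Add(-18454, 92315) = 73861)
o = Add(-3, Pow(3844057, Rational(1, 2))) (o = Add(-3, Pow(Add(Pow(-1201, 2), 2401656), Rational(1, 2))) = Add(-3, Pow(Add(1442401, 2401656), Rational(1, 2))) = Add(-3, Pow(3844057, Rational(1, 2))) ≈ 1957.6)
Mul(Add(-1300154, 986296), Add(Add(Add(k, -1677364), -508075), o)) = Mul(Add(-1300154, 986296), Add(Add(Add(73861, -1677364), -508075), Add(-3, Pow(3844057, Rational(1, 2))))) = Mul(-313858, Add(Add(-1603503, -508075), Add(-3, Pow(3844057, Rational(1, 2))))) = Mul(-313858, Add(-2111578, Add(-3, Pow(3844057, Rational(1, 2))))) = Mul(-313858, Add(-2111581, Pow(3844057, Rational(1, 2)))) = Add(662736589498, Mul(-313858, Pow(3844057, Rational(1, 2))))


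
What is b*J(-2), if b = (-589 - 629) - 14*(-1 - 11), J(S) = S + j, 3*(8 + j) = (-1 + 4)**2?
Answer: 7350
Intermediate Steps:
j = -5 (j = -8 + (-1 + 4)**2/3 = -8 + (1/3)*3**2 = -8 + (1/3)*9 = -8 + 3 = -5)
J(S) = -5 + S (J(S) = S - 5 = -5 + S)
b = -1050 (b = -1218 - 14*(-12) = -1218 + 168 = -1050)
b*J(-2) = -1050*(-5 - 2) = -1050*(-7) = 7350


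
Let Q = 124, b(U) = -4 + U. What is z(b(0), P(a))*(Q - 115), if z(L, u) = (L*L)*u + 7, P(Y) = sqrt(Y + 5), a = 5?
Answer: 63 + 144*sqrt(10) ≈ 518.37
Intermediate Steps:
P(Y) = sqrt(5 + Y)
z(L, u) = 7 + u*L**2 (z(L, u) = L**2*u + 7 = u*L**2 + 7 = 7 + u*L**2)
z(b(0), P(a))*(Q - 115) = (7 + sqrt(5 + 5)*(-4 + 0)**2)*(124 - 115) = (7 + sqrt(10)*(-4)**2)*9 = (7 + sqrt(10)*16)*9 = (7 + 16*sqrt(10))*9 = 63 + 144*sqrt(10)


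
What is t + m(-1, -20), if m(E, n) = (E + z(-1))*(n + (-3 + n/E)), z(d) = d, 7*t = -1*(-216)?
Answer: 258/7 ≈ 36.857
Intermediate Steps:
t = 216/7 (t = (-1*(-216))/7 = (⅐)*216 = 216/7 ≈ 30.857)
m(E, n) = (-1 + E)*(-3 + n + n/E) (m(E, n) = (E - 1)*(n + (-3 + n/E)) = (-1 + E)*(-3 + n + n/E))
t + m(-1, -20) = 216/7 + (3 - 3*(-1) - 1*(-20) - 1*(-20)/(-1)) = 216/7 + (3 + 3 + 20 - 1*(-20)*(-1)) = 216/7 + (3 + 3 + 20 - 20) = 216/7 + 6 = 258/7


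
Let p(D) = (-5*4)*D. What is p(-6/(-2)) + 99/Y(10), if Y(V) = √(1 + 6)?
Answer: -60 + 99*√7/7 ≈ -22.582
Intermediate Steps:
Y(V) = √7
p(D) = -20*D
p(-6/(-2)) + 99/Y(10) = -(-120)/(-2) + 99/√7 = -(-120)*(-1)/2 + (√7/7)*99 = -20*3 + 99*√7/7 = -60 + 99*√7/7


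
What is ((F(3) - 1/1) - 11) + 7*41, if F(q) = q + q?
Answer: 281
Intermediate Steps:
F(q) = 2*q
((F(3) - 1/1) - 11) + 7*41 = ((2*3 - 1/1) - 11) + 7*41 = ((6 - 1*1) - 11) + 287 = ((6 - 1) - 11) + 287 = (5 - 11) + 287 = -6 + 287 = 281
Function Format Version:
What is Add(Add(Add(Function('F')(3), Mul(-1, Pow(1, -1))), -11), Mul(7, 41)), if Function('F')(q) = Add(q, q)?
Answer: 281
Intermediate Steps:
Function('F')(q) = Mul(2, q)
Add(Add(Add(Function('F')(3), Mul(-1, Pow(1, -1))), -11), Mul(7, 41)) = Add(Add(Add(Mul(2, 3), Mul(-1, Pow(1, -1))), -11), Mul(7, 41)) = Add(Add(Add(6, Mul(-1, 1)), -11), 287) = Add(Add(Add(6, -1), -11), 287) = Add(Add(5, -11), 287) = Add(-6, 287) = 281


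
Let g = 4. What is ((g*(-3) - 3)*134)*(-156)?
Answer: 313560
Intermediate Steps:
((g*(-3) - 3)*134)*(-156) = ((4*(-3) - 3)*134)*(-156) = ((-12 - 3)*134)*(-156) = -15*134*(-156) = -2010*(-156) = 313560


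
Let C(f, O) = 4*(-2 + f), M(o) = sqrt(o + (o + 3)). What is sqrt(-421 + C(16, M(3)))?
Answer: I*sqrt(365) ≈ 19.105*I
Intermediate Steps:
M(o) = sqrt(3 + 2*o) (M(o) = sqrt(o + (3 + o)) = sqrt(3 + 2*o))
C(f, O) = -8 + 4*f
sqrt(-421 + C(16, M(3))) = sqrt(-421 + (-8 + 4*16)) = sqrt(-421 + (-8 + 64)) = sqrt(-421 + 56) = sqrt(-365) = I*sqrt(365)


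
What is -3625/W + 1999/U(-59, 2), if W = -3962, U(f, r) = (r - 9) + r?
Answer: -7901913/19810 ≈ -398.89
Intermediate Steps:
U(f, r) = -9 + 2*r (U(f, r) = (-9 + r) + r = -9 + 2*r)
-3625/W + 1999/U(-59, 2) = -3625/(-3962) + 1999/(-9 + 2*2) = -3625*(-1/3962) + 1999/(-9 + 4) = 3625/3962 + 1999/(-5) = 3625/3962 + 1999*(-⅕) = 3625/3962 - 1999/5 = -7901913/19810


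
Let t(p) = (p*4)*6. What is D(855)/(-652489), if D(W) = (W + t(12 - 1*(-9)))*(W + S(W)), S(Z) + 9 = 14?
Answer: -1168740/652489 ≈ -1.7912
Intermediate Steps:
t(p) = 24*p (t(p) = (4*p)*6 = 24*p)
S(Z) = 5 (S(Z) = -9 + 14 = 5)
D(W) = (5 + W)*(504 + W) (D(W) = (W + 24*(12 - 1*(-9)))*(W + 5) = (W + 24*(12 + 9))*(5 + W) = (W + 24*21)*(5 + W) = (W + 504)*(5 + W) = (504 + W)*(5 + W) = (5 + W)*(504 + W))
D(855)/(-652489) = (2520 + 855**2 + 509*855)/(-652489) = (2520 + 731025 + 435195)*(-1/652489) = 1168740*(-1/652489) = -1168740/652489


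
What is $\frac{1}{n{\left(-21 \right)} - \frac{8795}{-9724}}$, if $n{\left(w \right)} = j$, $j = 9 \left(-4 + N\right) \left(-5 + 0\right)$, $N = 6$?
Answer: $- \frac{9724}{866365} \approx -0.011224$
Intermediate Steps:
$j = -90$ ($j = 9 \left(-4 + 6\right) \left(-5 + 0\right) = 9 \cdot 2 \left(-5\right) = 9 \left(-10\right) = -90$)
$n{\left(w \right)} = -90$
$\frac{1}{n{\left(-21 \right)} - \frac{8795}{-9724}} = \frac{1}{-90 - \frac{8795}{-9724}} = \frac{1}{-90 - - \frac{8795}{9724}} = \frac{1}{-90 + \frac{8795}{9724}} = \frac{1}{- \frac{866365}{9724}} = - \frac{9724}{866365}$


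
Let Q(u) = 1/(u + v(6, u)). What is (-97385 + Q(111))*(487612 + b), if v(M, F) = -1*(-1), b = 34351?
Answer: -5693112554597/112 ≈ -5.0831e+10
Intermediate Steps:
v(M, F) = 1
Q(u) = 1/(1 + u) (Q(u) = 1/(u + 1) = 1/(1 + u))
(-97385 + Q(111))*(487612 + b) = (-97385 + 1/(1 + 111))*(487612 + 34351) = (-97385 + 1/112)*521963 = -10907119/112*521963 = -5693112554597/112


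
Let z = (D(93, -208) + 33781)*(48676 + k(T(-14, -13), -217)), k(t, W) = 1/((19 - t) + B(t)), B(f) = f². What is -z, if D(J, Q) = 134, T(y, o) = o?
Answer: -110606729485/67 ≈ -1.6508e+9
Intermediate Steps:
k(t, W) = 1/(19 + t² - t) (k(t, W) = 1/((19 - t) + t²) = 1/(19 + t² - t))
z = 110606729485/67 (z = (134 + 33781)*(48676 + 1/(19 + (-13)² - 1*(-13))) = 33915*(48676 + 1/(19 + 169 + 13)) = 33915*(48676 + 1/201) = 33915*(9783877/201) = 110606729485/67 ≈ 1.6508e+9)
-z = -1*110606729485/67 = -110606729485/67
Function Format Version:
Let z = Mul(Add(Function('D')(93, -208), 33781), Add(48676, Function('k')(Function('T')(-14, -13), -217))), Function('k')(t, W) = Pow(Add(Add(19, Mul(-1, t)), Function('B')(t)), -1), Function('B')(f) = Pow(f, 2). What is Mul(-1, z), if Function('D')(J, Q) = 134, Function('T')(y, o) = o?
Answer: Rational(-110606729485, 67) ≈ -1.6508e+9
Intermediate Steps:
Function('k')(t, W) = Pow(Add(19, Pow(t, 2), Mul(-1, t)), -1) (Function('k')(t, W) = Pow(Add(Add(19, Mul(-1, t)), Pow(t, 2)), -1) = Pow(Add(19, Pow(t, 2), Mul(-1, t)), -1))
z = Rational(110606729485, 67) (z = Mul(Add(134, 33781), Add(48676, Pow(Add(19, Pow(-13, 2), Mul(-1, -13)), -1))) = Mul(33915, Add(48676, Pow(Add(19, 169, 13), -1))) = Mul(33915, Add(48676, Pow(201, -1))) = Mul(33915, Add(48676, Rational(1, 201))) = Mul(33915, Rational(9783877, 201)) = Rational(110606729485, 67) ≈ 1.6508e+9)
Mul(-1, z) = Mul(-1, Rational(110606729485, 67)) = Rational(-110606729485, 67)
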